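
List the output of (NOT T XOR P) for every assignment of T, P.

T | P | Output
--------------
0 | 0 | 1
0 | 1 | 0
1 | 0 | 0
1 | 1 | 1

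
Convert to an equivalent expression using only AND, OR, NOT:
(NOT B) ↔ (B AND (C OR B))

((NOT B) AND (B AND (C OR B))) OR (B AND NOT (B AND (C OR B)))
(Biconditional = both true or both false)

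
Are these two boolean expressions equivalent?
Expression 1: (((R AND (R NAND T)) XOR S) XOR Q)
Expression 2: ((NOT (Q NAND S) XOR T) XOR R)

No. Counterexample: with T=0, S=0, Q=1, R=0, Expression 1 = 1 but Expression 2 = 0.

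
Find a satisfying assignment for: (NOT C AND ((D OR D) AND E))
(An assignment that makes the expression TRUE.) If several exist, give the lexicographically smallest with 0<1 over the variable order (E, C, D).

E=1, C=0, D=1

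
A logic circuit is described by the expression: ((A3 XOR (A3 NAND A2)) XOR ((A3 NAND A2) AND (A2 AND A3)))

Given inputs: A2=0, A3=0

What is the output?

Substituting: ((0 XOR (0 NAND 0)) XOR ((0 NAND 0) AND (0 AND 0)))
= 1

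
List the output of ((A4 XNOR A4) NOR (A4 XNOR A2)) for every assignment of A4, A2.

A4 | A2 | Output
----------------
0 | 0 | 0
0 | 1 | 0
1 | 0 | 0
1 | 1 | 0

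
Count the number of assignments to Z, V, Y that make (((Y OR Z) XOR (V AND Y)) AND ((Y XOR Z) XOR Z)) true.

Satisfying assignments: (0,0,1), (1,0,1)
Count: 2 out of 8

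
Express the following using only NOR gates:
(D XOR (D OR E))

((((D NOR ((D NOR E) NOR (D NOR E))) NOR (D NOR ((D NOR E) NOR (D NOR E)))) NOR ((D NOR ((D NOR E) NOR (D NOR E))) NOR (D NOR ((D NOR E) NOR (D NOR E))))) NOR ((((D NOR D) NOR (((D NOR E) NOR (D NOR E)) NOR ((D NOR E) NOR (D NOR E)))) NOR ((D NOR D) NOR (((D NOR E) NOR (D NOR E)) NOR ((D NOR E) NOR (D NOR E))))) NOR (((D NOR D) NOR (((D NOR E) NOR (D NOR E)) NOR ((D NOR E) NOR (D NOR E)))) NOR ((D NOR D) NOR (((D NOR E) NOR (D NOR E)) NOR ((D NOR E) NOR (D NOR E)))))))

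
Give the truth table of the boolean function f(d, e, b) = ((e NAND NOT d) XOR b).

d | e | b | Output
------------------
0 | 0 | 0 | 1
0 | 0 | 1 | 0
0 | 1 | 0 | 0
0 | 1 | 1 | 1
1 | 0 | 0 | 1
1 | 0 | 1 | 0
1 | 1 | 0 | 1
1 | 1 | 1 | 0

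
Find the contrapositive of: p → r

Contrapositive: NOT r → NOT p
Note: A statement and its contrapositive are logically equivalent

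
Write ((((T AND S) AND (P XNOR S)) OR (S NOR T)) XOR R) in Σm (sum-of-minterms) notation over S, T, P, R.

Σm(0, 2, 5, 7, 9, 11, 13, 14) = (NOT S AND NOT T AND NOT P AND NOT R) OR (NOT S AND NOT T AND P AND NOT R) OR (NOT S AND T AND NOT P AND R) OR (NOT S AND T AND P AND R) OR (S AND NOT T AND NOT P AND R) OR (S AND NOT T AND P AND R) OR (S AND T AND NOT P AND R) OR (S AND T AND P AND NOT R)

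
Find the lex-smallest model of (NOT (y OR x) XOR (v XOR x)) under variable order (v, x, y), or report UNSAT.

v=0, x=0, y=0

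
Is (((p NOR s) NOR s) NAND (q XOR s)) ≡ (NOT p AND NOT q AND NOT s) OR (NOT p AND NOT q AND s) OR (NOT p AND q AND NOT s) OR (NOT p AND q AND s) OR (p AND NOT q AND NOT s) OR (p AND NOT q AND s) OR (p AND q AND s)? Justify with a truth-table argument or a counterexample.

Yes, they are equivalent — the two output columns agree on all 8 assignments:
p | q | s | Expression 1 | Expression 2
---------------------------------------
0 | 0 | 0 | 1 | 1
0 | 0 | 1 | 1 | 1
0 | 1 | 0 | 1 | 1
0 | 1 | 1 | 1 | 1
1 | 0 | 0 | 1 | 1
1 | 0 | 1 | 1 | 1
1 | 1 | 0 | 0 | 0
1 | 1 | 1 | 1 | 1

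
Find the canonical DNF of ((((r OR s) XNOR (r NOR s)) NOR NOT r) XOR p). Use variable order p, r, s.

(NOT p AND r AND NOT s) OR (NOT p AND r AND s) OR (p AND NOT r AND NOT s) OR (p AND NOT r AND s)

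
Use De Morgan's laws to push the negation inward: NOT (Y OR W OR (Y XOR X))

NOT Y AND NOT W AND NOT (Y XOR X)
De Morgan's: NOT(OR of terms) = AND of negations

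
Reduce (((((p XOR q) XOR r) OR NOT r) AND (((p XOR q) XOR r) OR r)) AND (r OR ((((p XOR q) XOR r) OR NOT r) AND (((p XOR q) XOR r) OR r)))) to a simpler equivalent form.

By absorption (E AND (E OR v) = E) then distribution ((E OR v) AND (E OR NOT v) = E):
= ((p XOR q) XOR r)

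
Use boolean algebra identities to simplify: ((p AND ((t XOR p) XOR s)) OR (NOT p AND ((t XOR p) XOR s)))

By distribution ((E AND v) OR (E AND NOT v) = E):
= ((t XOR p) XOR s)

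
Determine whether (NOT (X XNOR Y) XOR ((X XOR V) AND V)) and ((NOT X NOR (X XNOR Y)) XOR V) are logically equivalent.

No. Counterexample: with Y=0, V=1, X=1, Expression 1 = 1 but Expression 2 = 0.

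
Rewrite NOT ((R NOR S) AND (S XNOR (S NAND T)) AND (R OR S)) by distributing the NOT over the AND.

NOT (R NOR S) OR NOT (S XNOR (S NAND T)) OR NOT (R OR S)
De Morgan's: NOT(AND of terms) = OR of negations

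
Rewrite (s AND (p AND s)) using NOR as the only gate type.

((s NOR s) NOR (((p NOR p) NOR (s NOR s)) NOR ((p NOR p) NOR (s NOR s))))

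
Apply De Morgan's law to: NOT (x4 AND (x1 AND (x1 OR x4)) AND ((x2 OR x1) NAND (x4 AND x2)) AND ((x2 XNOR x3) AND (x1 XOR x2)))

NOT x4 OR NOT (x1 AND (x1 OR x4)) OR NOT ((x2 OR x1) NAND (x4 AND x2)) OR NOT ((x2 XNOR x3) AND (x1 XOR x2))
De Morgan's: NOT(AND of terms) = OR of negations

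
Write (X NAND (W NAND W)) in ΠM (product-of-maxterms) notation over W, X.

ΠM(1) = (W OR NOT X)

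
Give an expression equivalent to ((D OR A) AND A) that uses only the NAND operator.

((((D NAND D) NAND (A NAND A)) NAND A) NAND (((D NAND D) NAND (A NAND A)) NAND A))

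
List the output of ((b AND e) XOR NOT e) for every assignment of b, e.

b | e | Output
--------------
0 | 0 | 1
0 | 1 | 0
1 | 0 | 1
1 | 1 | 1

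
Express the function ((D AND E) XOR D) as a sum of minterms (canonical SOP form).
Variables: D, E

Σm(2) = (D AND NOT E)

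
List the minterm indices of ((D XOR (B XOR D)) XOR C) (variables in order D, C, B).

Σm(1, 2, 5, 6) = (NOT D AND NOT C AND B) OR (NOT D AND C AND NOT B) OR (D AND NOT C AND B) OR (D AND C AND NOT B)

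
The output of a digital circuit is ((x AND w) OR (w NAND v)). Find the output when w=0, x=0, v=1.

Substituting: ((0 AND 0) OR (0 NAND 1))
= 1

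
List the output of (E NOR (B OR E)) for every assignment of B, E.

B | E | Output
--------------
0 | 0 | 1
0 | 1 | 0
1 | 0 | 0
1 | 1 | 0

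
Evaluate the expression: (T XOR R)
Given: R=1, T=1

Substituting: (1 XOR 1)
= 0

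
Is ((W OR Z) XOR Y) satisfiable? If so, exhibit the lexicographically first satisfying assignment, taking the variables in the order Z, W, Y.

Z=0, W=0, Y=1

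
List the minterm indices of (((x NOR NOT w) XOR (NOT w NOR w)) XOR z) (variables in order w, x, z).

Σm(1, 3, 4, 7) = (NOT w AND NOT x AND z) OR (NOT w AND x AND z) OR (w AND NOT x AND NOT z) OR (w AND x AND z)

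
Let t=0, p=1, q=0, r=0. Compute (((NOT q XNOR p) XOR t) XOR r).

Substituting: (((NOT 0 XNOR 1) XOR 0) XOR 0)
= 1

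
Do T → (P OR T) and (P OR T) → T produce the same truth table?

No, Converse is not equivalent to original (counterexample: T=0, P=1)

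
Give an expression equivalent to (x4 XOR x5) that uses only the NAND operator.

((x4 NAND (x4 NAND x5)) NAND (x5 NAND (x4 NAND x5)))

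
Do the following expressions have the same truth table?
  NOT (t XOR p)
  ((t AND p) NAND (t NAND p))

No. Counterexample: with p=0, t=1, Expression 1 = 0 but Expression 2 = 1.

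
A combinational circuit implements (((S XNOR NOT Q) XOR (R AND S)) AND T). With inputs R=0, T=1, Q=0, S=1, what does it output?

Substituting: (((1 XNOR NOT 0) XOR (0 AND 1)) AND 1)
= 1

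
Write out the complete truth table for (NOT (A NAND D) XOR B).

D | A | B | Output
------------------
0 | 0 | 0 | 0
0 | 0 | 1 | 1
0 | 1 | 0 | 0
0 | 1 | 1 | 1
1 | 0 | 0 | 0
1 | 0 | 1 | 1
1 | 1 | 0 | 1
1 | 1 | 1 | 0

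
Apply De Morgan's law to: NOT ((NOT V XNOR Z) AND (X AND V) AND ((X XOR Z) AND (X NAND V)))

NOT (NOT V XNOR Z) OR NOT (X AND V) OR NOT ((X XOR Z) AND (X NAND V))
De Morgan's: NOT(AND of terms) = OR of negations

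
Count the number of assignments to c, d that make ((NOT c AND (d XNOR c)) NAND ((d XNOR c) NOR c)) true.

Satisfying assignments: (0,0), (0,1), (1,0), (1,1)
Count: 4 out of 4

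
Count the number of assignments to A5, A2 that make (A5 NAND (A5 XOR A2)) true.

Satisfying assignments: (0,0), (0,1), (1,1)
Count: 3 out of 4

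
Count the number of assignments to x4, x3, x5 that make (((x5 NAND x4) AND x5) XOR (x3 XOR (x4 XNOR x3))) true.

Satisfying assignments: (0,0,0), (0,1,0)
Count: 2 out of 8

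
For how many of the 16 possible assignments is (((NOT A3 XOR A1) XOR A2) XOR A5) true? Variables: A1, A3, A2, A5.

Satisfying assignments: (0,0,0,0), (0,0,1,1), (0,1,0,1), (0,1,1,0), (1,0,0,1), (1,0,1,0), (1,1,0,0), (1,1,1,1)
Count: 8 out of 16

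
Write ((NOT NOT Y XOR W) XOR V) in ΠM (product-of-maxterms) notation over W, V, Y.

ΠM(0, 3, 5, 6) = (W OR V OR Y) AND (W OR NOT V OR NOT Y) AND (NOT W OR V OR NOT Y) AND (NOT W OR NOT V OR Y)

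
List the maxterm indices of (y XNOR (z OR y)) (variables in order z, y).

ΠM(2) = (NOT z OR y)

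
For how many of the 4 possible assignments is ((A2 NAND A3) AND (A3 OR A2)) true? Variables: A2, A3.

Satisfying assignments: (0,1), (1,0)
Count: 2 out of 4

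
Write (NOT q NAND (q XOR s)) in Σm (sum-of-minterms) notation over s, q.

Σm(0, 1, 3) = (NOT s AND NOT q) OR (NOT s AND q) OR (s AND q)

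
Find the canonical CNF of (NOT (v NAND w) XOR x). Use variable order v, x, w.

(v OR x OR w) AND (v OR x OR NOT w) AND (NOT v OR x OR w) AND (NOT v OR NOT x OR NOT w)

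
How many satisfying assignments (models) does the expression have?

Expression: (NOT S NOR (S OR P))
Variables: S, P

No assignment satisfies the expression.
Count: 0 out of 4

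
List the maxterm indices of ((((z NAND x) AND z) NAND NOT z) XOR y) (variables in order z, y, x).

ΠM(2, 3, 6, 7) = (z OR NOT y OR x) AND (z OR NOT y OR NOT x) AND (NOT z OR NOT y OR x) AND (NOT z OR NOT y OR NOT x)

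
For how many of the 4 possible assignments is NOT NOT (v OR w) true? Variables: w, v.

Satisfying assignments: (0,1), (1,0), (1,1)
Count: 3 out of 4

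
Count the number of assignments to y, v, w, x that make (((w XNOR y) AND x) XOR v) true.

Satisfying assignments: (0,0,0,1), (0,1,0,0), (0,1,1,0), (0,1,1,1), (1,0,1,1), (1,1,0,0), (1,1,0,1), (1,1,1,0)
Count: 8 out of 16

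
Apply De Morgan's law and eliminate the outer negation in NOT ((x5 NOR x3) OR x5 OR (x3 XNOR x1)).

NOT (x5 NOR x3) AND NOT x5 AND NOT (x3 XNOR x1)
De Morgan's: NOT(OR of terms) = AND of negations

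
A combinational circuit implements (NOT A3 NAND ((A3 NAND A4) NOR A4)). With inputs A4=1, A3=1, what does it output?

Substituting: (NOT 1 NAND ((1 NAND 1) NOR 1))
= 1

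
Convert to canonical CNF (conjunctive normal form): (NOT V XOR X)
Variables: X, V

(X OR NOT V) AND (NOT X OR V)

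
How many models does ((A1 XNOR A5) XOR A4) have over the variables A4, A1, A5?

Satisfying assignments: (0,0,0), (0,1,1), (1,0,1), (1,1,0)
Count: 4 out of 8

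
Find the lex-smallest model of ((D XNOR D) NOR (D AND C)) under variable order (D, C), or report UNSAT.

UNSATISFIABLE - no assignment makes this expression true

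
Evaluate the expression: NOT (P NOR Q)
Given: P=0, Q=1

Substituting: NOT (0 NOR 1)
= 1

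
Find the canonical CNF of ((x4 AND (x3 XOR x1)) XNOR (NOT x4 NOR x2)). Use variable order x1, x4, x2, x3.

(x1 OR NOT x4 OR x2 OR x3) AND (x1 OR NOT x4 OR NOT x2 OR NOT x3) AND (NOT x1 OR NOT x4 OR x2 OR NOT x3) AND (NOT x1 OR NOT x4 OR NOT x2 OR x3)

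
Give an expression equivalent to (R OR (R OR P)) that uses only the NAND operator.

((R NAND R) NAND (((R NAND R) NAND (P NAND P)) NAND ((R NAND R) NAND (P NAND P))))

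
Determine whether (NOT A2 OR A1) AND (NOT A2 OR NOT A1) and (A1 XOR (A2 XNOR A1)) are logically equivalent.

Yes, they are equivalent — the two output columns agree on all 4 assignments:
A2 | A1 | Expression 1 | Expression 2
-------------------------------------
0 | 0 | 1 | 1
0 | 1 | 1 | 1
1 | 0 | 0 | 0
1 | 1 | 0 | 0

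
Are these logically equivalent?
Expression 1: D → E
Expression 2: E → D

No, Converse is not equivalent to original (counterexample: D=0, E=1)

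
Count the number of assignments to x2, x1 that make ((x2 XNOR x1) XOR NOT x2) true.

Satisfying assignments: (0,1), (1,1)
Count: 2 out of 4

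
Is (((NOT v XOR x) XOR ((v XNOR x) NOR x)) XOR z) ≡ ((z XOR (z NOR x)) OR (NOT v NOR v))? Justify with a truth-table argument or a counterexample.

No. Counterexample: with v=0, z=1, x=0, Expression 1 = 0 but Expression 2 = 1.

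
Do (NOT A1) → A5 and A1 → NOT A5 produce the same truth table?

No, Inverse is not equivalent to original (counterexample: A1=0, A5=0)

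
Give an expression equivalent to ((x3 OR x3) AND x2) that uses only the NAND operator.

((((x3 NAND x3) NAND (x3 NAND x3)) NAND x2) NAND (((x3 NAND x3) NAND (x3 NAND x3)) NAND x2))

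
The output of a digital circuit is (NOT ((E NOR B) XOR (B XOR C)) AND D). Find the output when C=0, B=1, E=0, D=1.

Substituting: (NOT ((0 NOR 1) XOR (1 XOR 0)) AND 1)
= 0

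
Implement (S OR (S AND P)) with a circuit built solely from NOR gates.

((S NOR ((S NOR S) NOR (P NOR P))) NOR (S NOR ((S NOR S) NOR (P NOR P))))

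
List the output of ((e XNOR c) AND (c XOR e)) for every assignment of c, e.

c | e | Output
--------------
0 | 0 | 0
0 | 1 | 0
1 | 0 | 0
1 | 1 | 0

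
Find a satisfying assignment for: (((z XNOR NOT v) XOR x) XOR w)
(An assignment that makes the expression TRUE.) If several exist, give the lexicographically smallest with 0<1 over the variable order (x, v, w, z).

x=0, v=0, w=0, z=1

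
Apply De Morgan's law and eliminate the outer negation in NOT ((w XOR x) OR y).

NOT (w XOR x) AND NOT y
De Morgan's: NOT(OR of terms) = AND of negations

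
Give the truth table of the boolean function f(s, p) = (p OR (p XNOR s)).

s | p | Output
--------------
0 | 0 | 1
0 | 1 | 1
1 | 0 | 0
1 | 1 | 1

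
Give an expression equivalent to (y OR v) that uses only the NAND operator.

((y NAND y) NAND (v NAND v))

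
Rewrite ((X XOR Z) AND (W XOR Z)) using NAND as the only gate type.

((((X NAND (X NAND Z)) NAND (Z NAND (X NAND Z))) NAND ((W NAND (W NAND Z)) NAND (Z NAND (W NAND Z)))) NAND (((X NAND (X NAND Z)) NAND (Z NAND (X NAND Z))) NAND ((W NAND (W NAND Z)) NAND (Z NAND (W NAND Z)))))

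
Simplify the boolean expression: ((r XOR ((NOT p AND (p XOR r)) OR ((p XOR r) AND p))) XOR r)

By XOR self-cancellation ((E XOR v) XOR v = E) then distribution ((E AND v) OR (E AND NOT v) = E):
= (p XOR r)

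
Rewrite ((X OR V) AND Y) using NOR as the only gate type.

((((X NOR V) NOR (X NOR V)) NOR ((X NOR V) NOR (X NOR V))) NOR (Y NOR Y))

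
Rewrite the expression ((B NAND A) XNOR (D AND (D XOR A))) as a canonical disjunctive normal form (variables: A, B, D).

(NOT A AND NOT B AND D) OR (NOT A AND B AND D) OR (A AND B AND NOT D) OR (A AND B AND D)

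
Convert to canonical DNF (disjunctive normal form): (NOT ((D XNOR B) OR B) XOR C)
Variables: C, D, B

(NOT C AND D AND NOT B) OR (C AND NOT D AND NOT B) OR (C AND NOT D AND B) OR (C AND D AND B)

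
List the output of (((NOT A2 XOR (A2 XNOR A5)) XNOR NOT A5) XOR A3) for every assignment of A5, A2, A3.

A5 | A2 | A3 | Output
---------------------
0 | 0 | 0 | 0
0 | 0 | 1 | 1
0 | 1 | 0 | 0
0 | 1 | 1 | 1
1 | 0 | 0 | 0
1 | 0 | 1 | 1
1 | 1 | 0 | 0
1 | 1 | 1 | 1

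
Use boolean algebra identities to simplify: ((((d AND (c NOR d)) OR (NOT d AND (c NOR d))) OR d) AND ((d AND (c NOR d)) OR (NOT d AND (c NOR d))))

By absorption (E AND (E OR v) = E) then distribution ((E AND v) OR (E AND NOT v) = E):
= (c NOR d)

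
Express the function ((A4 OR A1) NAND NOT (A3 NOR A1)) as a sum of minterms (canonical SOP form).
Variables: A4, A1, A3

Σm(0, 1, 4) = (NOT A4 AND NOT A1 AND NOT A3) OR (NOT A4 AND NOT A1 AND A3) OR (A4 AND NOT A1 AND NOT A3)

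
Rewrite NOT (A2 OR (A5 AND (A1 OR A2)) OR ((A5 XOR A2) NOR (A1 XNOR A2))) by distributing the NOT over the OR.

NOT A2 AND NOT (A5 AND (A1 OR A2)) AND NOT ((A5 XOR A2) NOR (A1 XNOR A2))
De Morgan's: NOT(OR of terms) = AND of negations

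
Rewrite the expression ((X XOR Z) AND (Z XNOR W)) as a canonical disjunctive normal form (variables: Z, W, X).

(NOT Z AND NOT W AND X) OR (Z AND W AND NOT X)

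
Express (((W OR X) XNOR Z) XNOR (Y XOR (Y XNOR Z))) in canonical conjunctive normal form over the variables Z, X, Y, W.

(Z OR X OR Y OR NOT W) AND (Z OR X OR NOT Y OR NOT W) AND (Z OR NOT X OR Y OR W) AND (Z OR NOT X OR Y OR NOT W) AND (Z OR NOT X OR NOT Y OR W) AND (Z OR NOT X OR NOT Y OR NOT W) AND (NOT Z OR X OR Y OR NOT W) AND (NOT Z OR X OR NOT Y OR NOT W) AND (NOT Z OR NOT X OR Y OR W) AND (NOT Z OR NOT X OR Y OR NOT W) AND (NOT Z OR NOT X OR NOT Y OR W) AND (NOT Z OR NOT X OR NOT Y OR NOT W)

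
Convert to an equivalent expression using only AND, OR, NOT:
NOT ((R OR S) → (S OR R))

(R OR S) AND NOT (S OR R)
(Negated implication: NOT(A → B) = A AND NOT B)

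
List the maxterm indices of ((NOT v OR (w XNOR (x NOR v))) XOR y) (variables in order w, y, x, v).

ΠM(4, 5, 6, 7, 9, 11, 12, 14) = (w OR NOT y OR x OR v) AND (w OR NOT y OR x OR NOT v) AND (w OR NOT y OR NOT x OR v) AND (w OR NOT y OR NOT x OR NOT v) AND (NOT w OR y OR x OR NOT v) AND (NOT w OR y OR NOT x OR NOT v) AND (NOT w OR NOT y OR x OR v) AND (NOT w OR NOT y OR NOT x OR v)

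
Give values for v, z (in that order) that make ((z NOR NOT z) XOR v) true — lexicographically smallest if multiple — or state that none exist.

v=1, z=0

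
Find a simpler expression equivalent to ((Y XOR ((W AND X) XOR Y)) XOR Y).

By XOR self-cancellation ((E XOR v) XOR v = E):
= ((W AND X) XOR Y)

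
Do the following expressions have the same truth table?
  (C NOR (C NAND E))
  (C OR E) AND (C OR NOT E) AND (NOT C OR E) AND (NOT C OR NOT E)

Yes, they are equivalent — the two output columns agree on all 4 assignments:
C | E | Expression 1 | Expression 2
-----------------------------------
0 | 0 | 0 | 0
0 | 1 | 0 | 0
1 | 0 | 0 | 0
1 | 1 | 0 | 0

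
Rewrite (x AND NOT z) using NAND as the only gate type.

((x NAND (z NAND z)) NAND (x NAND (z NAND z)))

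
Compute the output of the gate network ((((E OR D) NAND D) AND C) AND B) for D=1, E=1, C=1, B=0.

Substituting: ((((1 OR 1) NAND 1) AND 1) AND 0)
= 0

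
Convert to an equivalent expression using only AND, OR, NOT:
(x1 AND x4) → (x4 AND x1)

NOT (x1 AND x4) OR (x4 AND x1)
(Implication elimination: A → B = NOT A OR B)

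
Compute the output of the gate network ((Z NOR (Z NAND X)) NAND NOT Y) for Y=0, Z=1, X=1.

Substituting: ((1 NOR (1 NAND 1)) NAND NOT 0)
= 1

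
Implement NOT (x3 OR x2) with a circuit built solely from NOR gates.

(((x3 NOR x2) NOR (x3 NOR x2)) NOR ((x3 NOR x2) NOR (x3 NOR x2)))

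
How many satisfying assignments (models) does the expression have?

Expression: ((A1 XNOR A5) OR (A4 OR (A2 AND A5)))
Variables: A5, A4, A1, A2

Satisfying assignments: (0,0,0,0), (0,0,0,1), (0,1,0,0), (0,1,0,1), (0,1,1,0), (0,1,1,1), (1,0,0,1), (1,0,1,0), (1,0,1,1), (1,1,0,0), (1,1,0,1), (1,1,1,0), (1,1,1,1)
Count: 13 out of 16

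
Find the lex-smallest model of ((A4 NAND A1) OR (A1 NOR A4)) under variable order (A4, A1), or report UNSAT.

A4=0, A1=0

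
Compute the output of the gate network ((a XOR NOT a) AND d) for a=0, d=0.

Substituting: ((0 XOR NOT 0) AND 0)
= 0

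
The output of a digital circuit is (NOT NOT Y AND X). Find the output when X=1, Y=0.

Substituting: (NOT NOT 0 AND 1)
= 0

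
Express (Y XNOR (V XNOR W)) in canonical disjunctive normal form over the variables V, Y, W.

(NOT V AND NOT Y AND W) OR (NOT V AND Y AND NOT W) OR (V AND NOT Y AND NOT W) OR (V AND Y AND W)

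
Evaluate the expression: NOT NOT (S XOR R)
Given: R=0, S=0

Substituting: NOT NOT (0 XOR 0)
= 0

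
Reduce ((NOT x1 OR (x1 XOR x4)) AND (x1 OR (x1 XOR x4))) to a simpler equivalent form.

By distribution ((E OR v) AND (E OR NOT v) = E):
= (x1 XOR x4)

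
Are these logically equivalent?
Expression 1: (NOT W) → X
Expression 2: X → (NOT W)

No, Converse is not equivalent to original (counterexample: W=0, X=0)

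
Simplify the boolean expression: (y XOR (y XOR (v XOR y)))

By XOR self-cancellation ((E XOR v) XOR v = E):
= (v XOR y)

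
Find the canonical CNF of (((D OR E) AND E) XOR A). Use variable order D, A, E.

(D OR A OR E) AND (D OR NOT A OR NOT E) AND (NOT D OR A OR E) AND (NOT D OR NOT A OR NOT E)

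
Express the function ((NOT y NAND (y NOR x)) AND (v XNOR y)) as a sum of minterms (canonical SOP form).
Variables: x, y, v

Σm(3, 4, 7) = (NOT x AND y AND v) OR (x AND NOT y AND NOT v) OR (x AND y AND v)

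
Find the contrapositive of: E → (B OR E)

Contrapositive: NOT (B OR E) → NOT E
Note: A statement and its contrapositive are logically equivalent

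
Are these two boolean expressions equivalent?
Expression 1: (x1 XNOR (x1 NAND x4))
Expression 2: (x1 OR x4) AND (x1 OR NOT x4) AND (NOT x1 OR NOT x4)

Yes, they are equivalent — the two output columns agree on all 4 assignments:
x1 | x4 | Expression 1 | Expression 2
-------------------------------------
0 | 0 | 0 | 0
0 | 1 | 0 | 0
1 | 0 | 1 | 1
1 | 1 | 0 | 0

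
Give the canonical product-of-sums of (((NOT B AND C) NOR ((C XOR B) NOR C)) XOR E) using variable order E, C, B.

ΠM(0, 2, 5, 7) = (E OR C OR B) AND (E OR NOT C OR B) AND (NOT E OR C OR NOT B) AND (NOT E OR NOT C OR NOT B)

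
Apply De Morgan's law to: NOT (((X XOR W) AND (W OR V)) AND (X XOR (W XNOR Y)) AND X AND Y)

NOT ((X XOR W) AND (W OR V)) OR NOT (X XOR (W XNOR Y)) OR NOT X OR NOT Y
De Morgan's: NOT(AND of terms) = OR of negations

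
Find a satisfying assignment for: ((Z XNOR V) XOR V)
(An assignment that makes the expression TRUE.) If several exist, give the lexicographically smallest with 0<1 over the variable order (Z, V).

Z=0, V=0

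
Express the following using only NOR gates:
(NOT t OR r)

(((t NOR t) NOR r) NOR ((t NOR t) NOR r))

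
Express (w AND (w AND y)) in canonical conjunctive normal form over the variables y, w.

(y OR w) AND (y OR NOT w) AND (NOT y OR w)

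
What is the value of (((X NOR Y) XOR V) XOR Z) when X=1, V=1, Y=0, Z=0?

Substituting: (((1 NOR 0) XOR 1) XOR 0)
= 1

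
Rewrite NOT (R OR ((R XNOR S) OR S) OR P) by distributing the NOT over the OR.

NOT R AND NOT ((R XNOR S) OR S) AND NOT P
De Morgan's: NOT(OR of terms) = AND of negations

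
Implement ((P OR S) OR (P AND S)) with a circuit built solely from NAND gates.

((((P NAND P) NAND (S NAND S)) NAND ((P NAND P) NAND (S NAND S))) NAND (((P NAND S) NAND (P NAND S)) NAND ((P NAND S) NAND (P NAND S))))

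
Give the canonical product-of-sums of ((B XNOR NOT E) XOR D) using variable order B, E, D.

ΠM(0, 3, 5, 6) = (B OR E OR D) AND (B OR NOT E OR NOT D) AND (NOT B OR E OR NOT D) AND (NOT B OR NOT E OR D)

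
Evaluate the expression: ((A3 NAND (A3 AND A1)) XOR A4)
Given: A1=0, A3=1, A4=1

Substituting: ((1 NAND (1 AND 0)) XOR 1)
= 0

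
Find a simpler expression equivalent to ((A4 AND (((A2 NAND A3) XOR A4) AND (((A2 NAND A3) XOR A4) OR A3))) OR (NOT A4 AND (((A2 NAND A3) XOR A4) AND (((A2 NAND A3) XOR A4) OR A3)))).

By distribution ((E AND v) OR (E AND NOT v) = E) then absorption (E AND (E OR v) = E):
= ((A2 NAND A3) XOR A4)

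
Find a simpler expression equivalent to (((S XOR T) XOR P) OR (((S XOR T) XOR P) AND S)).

By absorption (E OR (E AND v) = E):
= ((S XOR T) XOR P)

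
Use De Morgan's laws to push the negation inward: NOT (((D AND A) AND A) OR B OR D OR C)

NOT ((D AND A) AND A) AND NOT B AND NOT D AND NOT C
De Morgan's: NOT(OR of terms) = AND of negations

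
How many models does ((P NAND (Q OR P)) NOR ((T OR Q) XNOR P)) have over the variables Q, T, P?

Satisfying assignments: (0,0,1)
Count: 1 out of 8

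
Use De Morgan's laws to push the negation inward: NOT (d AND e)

NOT d OR NOT e
De Morgan's: NOT(AND of terms) = OR of negations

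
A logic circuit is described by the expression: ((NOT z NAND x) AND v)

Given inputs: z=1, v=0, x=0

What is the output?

Substituting: ((NOT 1 NAND 0) AND 0)
= 0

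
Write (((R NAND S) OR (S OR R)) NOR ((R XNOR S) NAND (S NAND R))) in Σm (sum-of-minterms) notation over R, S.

Σm() = FALSE (no minterms)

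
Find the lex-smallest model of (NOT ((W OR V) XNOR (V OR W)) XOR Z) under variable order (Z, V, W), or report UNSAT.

Z=1, V=0, W=0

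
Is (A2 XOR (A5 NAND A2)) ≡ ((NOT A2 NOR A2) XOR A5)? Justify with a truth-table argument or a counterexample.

No. Counterexample: with A5=0, A2=0, Expression 1 = 1 but Expression 2 = 0.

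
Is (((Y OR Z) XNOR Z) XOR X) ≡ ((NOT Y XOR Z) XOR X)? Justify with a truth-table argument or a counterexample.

No. Counterexample: with Y=0, Z=1, X=0, Expression 1 = 1 but Expression 2 = 0.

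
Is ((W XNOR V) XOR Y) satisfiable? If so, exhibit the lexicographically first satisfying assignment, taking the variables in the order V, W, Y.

V=0, W=0, Y=0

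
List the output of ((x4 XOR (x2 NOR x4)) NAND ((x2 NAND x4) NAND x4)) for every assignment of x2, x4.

x2 | x4 | Output
----------------
0 | 0 | 0
0 | 1 | 1
1 | 0 | 1
1 | 1 | 0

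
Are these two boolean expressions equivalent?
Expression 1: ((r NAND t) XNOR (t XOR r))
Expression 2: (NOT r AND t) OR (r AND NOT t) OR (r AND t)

Yes, they are equivalent — the two output columns agree on all 4 assignments:
r | t | Expression 1 | Expression 2
-----------------------------------
0 | 0 | 0 | 0
0 | 1 | 1 | 1
1 | 0 | 1 | 1
1 | 1 | 1 | 1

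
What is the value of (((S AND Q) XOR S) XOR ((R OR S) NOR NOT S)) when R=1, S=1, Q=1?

Substituting: (((1 AND 1) XOR 1) XOR ((1 OR 1) NOR NOT 1))
= 0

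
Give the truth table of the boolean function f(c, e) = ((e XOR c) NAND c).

c | e | Output
--------------
0 | 0 | 1
0 | 1 | 1
1 | 0 | 0
1 | 1 | 1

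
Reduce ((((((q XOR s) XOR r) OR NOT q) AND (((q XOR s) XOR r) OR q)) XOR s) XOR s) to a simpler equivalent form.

By XOR self-cancellation ((E XOR v) XOR v = E) then distribution ((E OR v) AND (E OR NOT v) = E):
= ((q XOR s) XOR r)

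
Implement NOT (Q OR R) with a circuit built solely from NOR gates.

(((Q NOR R) NOR (Q NOR R)) NOR ((Q NOR R) NOR (Q NOR R)))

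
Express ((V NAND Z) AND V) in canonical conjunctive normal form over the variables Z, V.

(Z OR V) AND (NOT Z OR V) AND (NOT Z OR NOT V)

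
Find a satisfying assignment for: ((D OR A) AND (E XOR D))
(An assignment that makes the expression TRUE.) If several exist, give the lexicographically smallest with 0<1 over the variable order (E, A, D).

E=0, A=0, D=1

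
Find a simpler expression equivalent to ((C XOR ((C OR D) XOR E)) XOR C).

By XOR self-cancellation ((E XOR v) XOR v = E):
= ((C OR D) XOR E)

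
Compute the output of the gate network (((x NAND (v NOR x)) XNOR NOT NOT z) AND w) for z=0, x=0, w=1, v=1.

Substituting: (((0 NAND (1 NOR 0)) XNOR NOT NOT 0) AND 1)
= 0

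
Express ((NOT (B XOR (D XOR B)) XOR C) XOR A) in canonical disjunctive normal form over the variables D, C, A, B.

(NOT D AND NOT C AND NOT A AND NOT B) OR (NOT D AND NOT C AND NOT A AND B) OR (NOT D AND C AND A AND NOT B) OR (NOT D AND C AND A AND B) OR (D AND NOT C AND A AND NOT B) OR (D AND NOT C AND A AND B) OR (D AND C AND NOT A AND NOT B) OR (D AND C AND NOT A AND B)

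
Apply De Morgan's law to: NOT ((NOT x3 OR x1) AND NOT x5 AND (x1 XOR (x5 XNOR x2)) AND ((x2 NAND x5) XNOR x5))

NOT (NOT x3 OR x1) OR x5 OR NOT (x1 XOR (x5 XNOR x2)) OR NOT ((x2 NAND x5) XNOR x5)
De Morgan's: NOT(AND of terms) = OR of negations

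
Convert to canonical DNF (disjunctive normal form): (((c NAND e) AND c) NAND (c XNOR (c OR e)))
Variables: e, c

(NOT e AND NOT c) OR (e AND NOT c) OR (e AND c)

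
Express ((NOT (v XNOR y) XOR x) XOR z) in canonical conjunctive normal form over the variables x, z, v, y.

(x OR z OR v OR y) AND (x OR z OR NOT v OR NOT y) AND (x OR NOT z OR v OR NOT y) AND (x OR NOT z OR NOT v OR y) AND (NOT x OR z OR v OR NOT y) AND (NOT x OR z OR NOT v OR y) AND (NOT x OR NOT z OR v OR y) AND (NOT x OR NOT z OR NOT v OR NOT y)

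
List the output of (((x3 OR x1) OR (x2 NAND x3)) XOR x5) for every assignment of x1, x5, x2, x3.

x1 | x5 | x2 | x3 | Output
--------------------------
0 | 0 | 0 | 0 | 1
0 | 0 | 0 | 1 | 1
0 | 0 | 1 | 0 | 1
0 | 0 | 1 | 1 | 1
0 | 1 | 0 | 0 | 0
0 | 1 | 0 | 1 | 0
0 | 1 | 1 | 0 | 0
0 | 1 | 1 | 1 | 0
1 | 0 | 0 | 0 | 1
1 | 0 | 0 | 1 | 1
1 | 0 | 1 | 0 | 1
1 | 0 | 1 | 1 | 1
1 | 1 | 0 | 0 | 0
1 | 1 | 0 | 1 | 0
1 | 1 | 1 | 0 | 0
1 | 1 | 1 | 1 | 0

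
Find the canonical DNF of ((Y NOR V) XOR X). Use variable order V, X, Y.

(NOT V AND NOT X AND NOT Y) OR (NOT V AND X AND Y) OR (V AND X AND NOT Y) OR (V AND X AND Y)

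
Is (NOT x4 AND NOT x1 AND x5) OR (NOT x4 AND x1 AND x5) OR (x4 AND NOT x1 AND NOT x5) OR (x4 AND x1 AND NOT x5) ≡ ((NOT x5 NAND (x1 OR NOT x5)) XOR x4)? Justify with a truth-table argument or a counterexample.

Yes, they are equivalent — the two output columns agree on all 8 assignments:
x4 | x1 | x5 | Expression 1 | Expression 2
------------------------------------------
0 | 0 | 0 | 0 | 0
0 | 0 | 1 | 1 | 1
0 | 1 | 0 | 0 | 0
0 | 1 | 1 | 1 | 1
1 | 0 | 0 | 1 | 1
1 | 0 | 1 | 0 | 0
1 | 1 | 0 | 1 | 1
1 | 1 | 1 | 0 | 0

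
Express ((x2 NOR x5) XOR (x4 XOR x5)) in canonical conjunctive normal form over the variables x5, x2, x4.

(x5 OR x2 OR NOT x4) AND (x5 OR NOT x2 OR x4) AND (NOT x5 OR x2 OR NOT x4) AND (NOT x5 OR NOT x2 OR NOT x4)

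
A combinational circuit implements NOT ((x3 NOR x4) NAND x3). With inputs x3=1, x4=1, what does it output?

Substituting: NOT ((1 NOR 1) NAND 1)
= 0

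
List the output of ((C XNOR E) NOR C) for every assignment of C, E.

C | E | Output
--------------
0 | 0 | 0
0 | 1 | 1
1 | 0 | 0
1 | 1 | 0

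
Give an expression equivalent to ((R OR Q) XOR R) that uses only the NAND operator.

((((R NAND R) NAND (Q NAND Q)) NAND (((R NAND R) NAND (Q NAND Q)) NAND R)) NAND (R NAND (((R NAND R) NAND (Q NAND Q)) NAND R)))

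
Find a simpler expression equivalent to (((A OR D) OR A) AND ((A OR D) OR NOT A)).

By distribution ((E OR v) AND (E OR NOT v) = E):
= (A OR D)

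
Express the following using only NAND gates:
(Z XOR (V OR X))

((Z NAND (Z NAND ((V NAND V) NAND (X NAND X)))) NAND (((V NAND V) NAND (X NAND X)) NAND (Z NAND ((V NAND V) NAND (X NAND X)))))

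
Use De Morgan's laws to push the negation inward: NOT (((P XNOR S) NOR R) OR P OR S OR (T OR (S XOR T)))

NOT ((P XNOR S) NOR R) AND NOT P AND NOT S AND NOT (T OR (S XOR T))
De Morgan's: NOT(OR of terms) = AND of negations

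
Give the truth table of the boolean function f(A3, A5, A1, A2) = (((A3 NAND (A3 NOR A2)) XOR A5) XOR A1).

A3 | A5 | A1 | A2 | Output
--------------------------
0 | 0 | 0 | 0 | 1
0 | 0 | 0 | 1 | 1
0 | 0 | 1 | 0 | 0
0 | 0 | 1 | 1 | 0
0 | 1 | 0 | 0 | 0
0 | 1 | 0 | 1 | 0
0 | 1 | 1 | 0 | 1
0 | 1 | 1 | 1 | 1
1 | 0 | 0 | 0 | 1
1 | 0 | 0 | 1 | 1
1 | 0 | 1 | 0 | 0
1 | 0 | 1 | 1 | 0
1 | 1 | 0 | 0 | 0
1 | 1 | 0 | 1 | 0
1 | 1 | 1 | 0 | 1
1 | 1 | 1 | 1 | 1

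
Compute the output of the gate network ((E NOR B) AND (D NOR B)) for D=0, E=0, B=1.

Substituting: ((0 NOR 1) AND (0 NOR 1))
= 0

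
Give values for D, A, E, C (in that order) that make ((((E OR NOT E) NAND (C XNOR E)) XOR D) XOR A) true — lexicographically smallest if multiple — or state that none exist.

D=0, A=0, E=0, C=1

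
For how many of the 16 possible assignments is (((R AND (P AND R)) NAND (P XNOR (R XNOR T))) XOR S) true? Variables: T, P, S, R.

Satisfying assignments: (0,0,0,0), (0,0,0,1), (0,1,0,0), (0,1,0,1), (1,0,0,0), (1,0,0,1), (1,1,0,0), (1,1,1,1)
Count: 8 out of 16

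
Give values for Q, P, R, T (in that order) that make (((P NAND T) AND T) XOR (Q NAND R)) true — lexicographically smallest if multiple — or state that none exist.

Q=0, P=0, R=0, T=0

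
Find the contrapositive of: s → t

Contrapositive: NOT t → NOT s
Note: A statement and its contrapositive are logically equivalent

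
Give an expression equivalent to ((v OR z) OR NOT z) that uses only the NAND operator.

((((v NAND v) NAND (z NAND z)) NAND ((v NAND v) NAND (z NAND z))) NAND ((z NAND z) NAND (z NAND z)))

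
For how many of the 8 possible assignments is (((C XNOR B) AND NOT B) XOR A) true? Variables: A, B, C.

Satisfying assignments: (0,0,0), (1,0,1), (1,1,0), (1,1,1)
Count: 4 out of 8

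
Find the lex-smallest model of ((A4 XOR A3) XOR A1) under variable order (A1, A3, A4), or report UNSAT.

A1=0, A3=0, A4=1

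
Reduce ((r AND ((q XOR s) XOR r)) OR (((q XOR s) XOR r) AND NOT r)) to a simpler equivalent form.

By distribution ((E AND v) OR (E AND NOT v) = E):
= ((q XOR s) XOR r)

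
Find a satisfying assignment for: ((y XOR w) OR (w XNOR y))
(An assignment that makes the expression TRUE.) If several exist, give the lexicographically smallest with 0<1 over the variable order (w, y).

w=0, y=0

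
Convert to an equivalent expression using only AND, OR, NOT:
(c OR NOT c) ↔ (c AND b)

((c OR NOT c) AND (c AND b)) OR (NOT (c OR NOT c) AND NOT (c AND b))
(Biconditional = both true or both false)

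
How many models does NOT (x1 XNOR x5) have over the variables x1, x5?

Satisfying assignments: (0,1), (1,0)
Count: 2 out of 4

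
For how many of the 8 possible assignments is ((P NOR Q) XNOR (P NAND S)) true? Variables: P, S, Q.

Satisfying assignments: (0,0,0), (0,1,0), (1,1,0), (1,1,1)
Count: 4 out of 8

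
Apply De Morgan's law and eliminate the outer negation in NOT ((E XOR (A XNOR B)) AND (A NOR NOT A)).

NOT (E XOR (A XNOR B)) OR NOT (A NOR NOT A)
De Morgan's: NOT(AND of terms) = OR of negations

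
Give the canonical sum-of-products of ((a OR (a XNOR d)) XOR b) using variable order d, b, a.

Σm(0, 1, 5, 6) = (NOT d AND NOT b AND NOT a) OR (NOT d AND NOT b AND a) OR (d AND NOT b AND a) OR (d AND b AND NOT a)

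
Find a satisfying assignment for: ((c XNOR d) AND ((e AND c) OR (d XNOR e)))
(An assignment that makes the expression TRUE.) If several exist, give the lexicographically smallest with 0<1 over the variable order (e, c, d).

e=0, c=0, d=0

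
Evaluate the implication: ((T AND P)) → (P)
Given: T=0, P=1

Antecedent ((T AND P)) = 0; consequent (P) = 1.
0 → 1 = 1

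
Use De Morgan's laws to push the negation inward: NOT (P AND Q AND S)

NOT P OR NOT Q OR NOT S
De Morgan's: NOT(AND of terms) = OR of negations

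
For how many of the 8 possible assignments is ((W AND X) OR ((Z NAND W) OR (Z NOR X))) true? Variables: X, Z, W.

Satisfying assignments: (0,0,0), (0,0,1), (0,1,0), (1,0,0), (1,0,1), (1,1,0), (1,1,1)
Count: 7 out of 8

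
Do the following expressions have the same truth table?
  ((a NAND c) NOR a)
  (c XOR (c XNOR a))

No. Counterexample: with a=0, c=0, Expression 1 = 0 but Expression 2 = 1.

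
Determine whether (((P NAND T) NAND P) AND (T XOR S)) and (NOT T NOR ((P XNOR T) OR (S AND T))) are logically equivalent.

No. Counterexample: with T=0, S=1, P=0, Expression 1 = 1 but Expression 2 = 0.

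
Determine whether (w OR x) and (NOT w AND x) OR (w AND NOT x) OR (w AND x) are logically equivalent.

Yes, they are equivalent — the two output columns agree on all 4 assignments:
w | x | Expression 1 | Expression 2
-----------------------------------
0 | 0 | 0 | 0
0 | 1 | 1 | 1
1 | 0 | 1 | 1
1 | 1 | 1 | 1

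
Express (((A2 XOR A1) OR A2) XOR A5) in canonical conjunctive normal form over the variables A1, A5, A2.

(A1 OR A5 OR A2) AND (A1 OR NOT A5 OR NOT A2) AND (NOT A1 OR NOT A5 OR A2) AND (NOT A1 OR NOT A5 OR NOT A2)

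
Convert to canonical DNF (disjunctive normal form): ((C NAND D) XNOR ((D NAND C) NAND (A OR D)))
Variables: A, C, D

(NOT A AND NOT C AND NOT D) OR (NOT A AND C AND NOT D)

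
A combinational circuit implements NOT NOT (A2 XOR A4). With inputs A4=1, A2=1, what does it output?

Substituting: NOT NOT (1 XOR 1)
= 0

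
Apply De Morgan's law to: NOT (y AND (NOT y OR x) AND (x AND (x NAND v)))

NOT y OR NOT (NOT y OR x) OR NOT (x AND (x NAND v))
De Morgan's: NOT(AND of terms) = OR of negations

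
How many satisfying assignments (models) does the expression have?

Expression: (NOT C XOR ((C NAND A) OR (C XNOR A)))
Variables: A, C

Satisfying assignments: (0,1), (1,1)
Count: 2 out of 4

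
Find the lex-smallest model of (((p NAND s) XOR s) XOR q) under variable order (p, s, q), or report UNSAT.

p=0, s=0, q=0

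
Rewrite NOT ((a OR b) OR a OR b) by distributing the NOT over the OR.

NOT (a OR b) AND NOT a AND NOT b
De Morgan's: NOT(OR of terms) = AND of negations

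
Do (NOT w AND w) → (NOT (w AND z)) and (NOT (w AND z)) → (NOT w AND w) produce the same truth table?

No, Converse is not equivalent to original (counterexample: z=0, w=0)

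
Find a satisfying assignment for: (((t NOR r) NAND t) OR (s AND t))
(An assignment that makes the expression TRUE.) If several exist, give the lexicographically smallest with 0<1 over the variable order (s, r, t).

s=0, r=0, t=0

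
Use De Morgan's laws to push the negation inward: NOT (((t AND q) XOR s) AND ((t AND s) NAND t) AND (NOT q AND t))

NOT ((t AND q) XOR s) OR NOT ((t AND s) NAND t) OR NOT (NOT q AND t)
De Morgan's: NOT(AND of terms) = OR of negations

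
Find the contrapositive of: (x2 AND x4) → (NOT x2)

Contrapositive: x2 → NOT (x2 AND x4)
Note: A statement and its contrapositive are logically equivalent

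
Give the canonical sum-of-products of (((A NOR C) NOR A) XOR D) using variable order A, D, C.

Σm(1, 2, 6, 7) = (NOT A AND NOT D AND C) OR (NOT A AND D AND NOT C) OR (A AND D AND NOT C) OR (A AND D AND C)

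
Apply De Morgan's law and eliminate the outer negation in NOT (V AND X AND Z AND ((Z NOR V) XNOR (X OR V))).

NOT V OR NOT X OR NOT Z OR NOT ((Z NOR V) XNOR (X OR V))
De Morgan's: NOT(AND of terms) = OR of negations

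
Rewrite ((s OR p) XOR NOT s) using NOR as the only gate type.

((((((s NOR p) NOR (s NOR p)) NOR (s NOR s)) NOR (((s NOR p) NOR (s NOR p)) NOR (s NOR s))) NOR ((((s NOR p) NOR (s NOR p)) NOR (s NOR s)) NOR (((s NOR p) NOR (s NOR p)) NOR (s NOR s)))) NOR ((((((s NOR p) NOR (s NOR p)) NOR ((s NOR p) NOR (s NOR p))) NOR ((s NOR s) NOR (s NOR s))) NOR ((((s NOR p) NOR (s NOR p)) NOR ((s NOR p) NOR (s NOR p))) NOR ((s NOR s) NOR (s NOR s)))) NOR (((((s NOR p) NOR (s NOR p)) NOR ((s NOR p) NOR (s NOR p))) NOR ((s NOR s) NOR (s NOR s))) NOR ((((s NOR p) NOR (s NOR p)) NOR ((s NOR p) NOR (s NOR p))) NOR ((s NOR s) NOR (s NOR s))))))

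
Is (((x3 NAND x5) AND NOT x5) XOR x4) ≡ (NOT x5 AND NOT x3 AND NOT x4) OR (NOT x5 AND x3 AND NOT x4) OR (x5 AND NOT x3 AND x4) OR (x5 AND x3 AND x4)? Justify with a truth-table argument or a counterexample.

Yes, they are equivalent — the two output columns agree on all 8 assignments:
x5 | x3 | x4 | Expression 1 | Expression 2
------------------------------------------
0 | 0 | 0 | 1 | 1
0 | 0 | 1 | 0 | 0
0 | 1 | 0 | 1 | 1
0 | 1 | 1 | 0 | 0
1 | 0 | 0 | 0 | 0
1 | 0 | 1 | 1 | 1
1 | 1 | 0 | 0 | 0
1 | 1 | 1 | 1 | 1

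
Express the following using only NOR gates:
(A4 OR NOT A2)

((A4 NOR (A2 NOR A2)) NOR (A4 NOR (A2 NOR A2)))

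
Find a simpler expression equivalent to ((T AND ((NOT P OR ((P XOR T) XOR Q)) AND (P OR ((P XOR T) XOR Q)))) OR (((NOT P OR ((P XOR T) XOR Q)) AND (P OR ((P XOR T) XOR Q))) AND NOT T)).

By distribution ((E AND v) OR (E AND NOT v) = E) then distribution ((E OR v) AND (E OR NOT v) = E):
= ((P XOR T) XOR Q)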